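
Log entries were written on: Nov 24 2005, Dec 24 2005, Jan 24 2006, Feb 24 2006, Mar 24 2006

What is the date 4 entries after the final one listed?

Jul 24 2006

Each date is the 24th; the gaps (30, 31, 31, 28) track the month lengths.
The rule is the 24th of each month.
Next: April 2006 → Apr 24 2006.
May 2006: May 24 2006.
Next: June 2006 → Jun 24 2006.
Next: July 2006 → Jul 24 2006.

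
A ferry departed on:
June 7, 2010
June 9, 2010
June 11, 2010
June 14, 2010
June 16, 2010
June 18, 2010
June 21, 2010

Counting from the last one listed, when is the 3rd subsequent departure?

Gaps: 2, 2, 3, 2, 2, 3 days — not constant, but cyclic with period 3.
The events fall on every Monday, Wednesday and Friday.
Next Wednesday: June 23, 2010.
Next Friday: June 25, 2010.
Next Monday: June 28, 2010.

June 28, 2010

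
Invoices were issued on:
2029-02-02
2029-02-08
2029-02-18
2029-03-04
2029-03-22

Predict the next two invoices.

2029-04-13, 2029-05-09

Gaps: 6, 10, 14, 18 days — each gap is 4 larger than the previous one.
Next gap: 22 days. 2029-03-22 + 22 days = 2029-04-13.
Next gap: 26 days. 2029-04-13 + 26 days = 2029-05-09.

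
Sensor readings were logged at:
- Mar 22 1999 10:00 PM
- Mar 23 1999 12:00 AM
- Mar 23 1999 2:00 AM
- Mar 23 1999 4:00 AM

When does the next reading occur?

Mar 23 1999 6:00 AM

Spacing: 2, 2, 2 h — constant 2 h.
Mar 23 1999 4:00 AM + 2 h = Mar 23 1999 6:00 AM.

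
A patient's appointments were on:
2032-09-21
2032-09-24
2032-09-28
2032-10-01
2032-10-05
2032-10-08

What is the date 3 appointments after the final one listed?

Gaps: 3, 4, 3, 4, 3 days — not constant, but cyclic with period 2.
The events fall on every Tuesday and Friday.
Next Tuesday: 2032-10-12.
Next Friday: 2032-10-15.
The following Tuesday is 2032-10-19.

2032-10-19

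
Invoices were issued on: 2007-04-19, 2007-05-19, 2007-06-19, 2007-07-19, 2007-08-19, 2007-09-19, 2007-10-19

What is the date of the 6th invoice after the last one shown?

Gaps: 30, 31, 30, 31, 31, 30 days — not constant. Every event is on the 19th of the month.
Pattern: the 19th of each month.
Next: November 2007 → 2007-11-19.
Next: December 2007 → 2007-12-19.
Next: January 2008 → 2008-01-19.
February 2008: 2008-02-19.
March 2008: 2008-03-19.
Next: April 2008 → 2008-04-19.

2008-04-19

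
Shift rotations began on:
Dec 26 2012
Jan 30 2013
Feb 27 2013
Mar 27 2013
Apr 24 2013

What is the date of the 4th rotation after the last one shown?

Every date is a Wednesday; gaps 35, 28, 28, 28 days.
Each is the last Wednesday of its month (at least one falls on the 29th or later, ruling out '4th Wednesday').
Last Wednesday of May 2013: May 29 2013.
June 2013 ends with Wednesday Jun 26 2013.
July 2013 ends with Wednesday Jul 31 2013.
August 2013 ends with Wednesday Aug 28 2013.

Aug 28 2013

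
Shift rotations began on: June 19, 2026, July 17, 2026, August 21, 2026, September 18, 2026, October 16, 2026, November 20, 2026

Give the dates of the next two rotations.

All dates are Fridays, 28, 35, 28, 28, 35 days apart.
Specifically, the 3rd Friday of each month.
December 2026 — 3rd Friday is December 18, 2026.
3rd Friday of January 2027: January 15, 2027.

December 18, 2026; January 15, 2027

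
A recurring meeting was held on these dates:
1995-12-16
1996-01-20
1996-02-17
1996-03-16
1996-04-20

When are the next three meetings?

1996-05-18, 1996-06-15, 1996-07-20

These are Saturdays at 28- or 35-day spacing (35, 28, 28, 35).
The pattern: 3rd Saturday of the month.
3rd Saturday of May 1996: 1996-05-18.
3rd Saturday of June 1996: 1996-06-15.
3rd Saturday of July 1996: 1996-07-20.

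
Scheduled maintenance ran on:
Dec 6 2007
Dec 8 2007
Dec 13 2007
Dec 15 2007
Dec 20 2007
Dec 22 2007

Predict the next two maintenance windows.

Gaps: 2, 5, 2, 5, 2 days — not constant, but cyclic with period 2.
The events fall on every Thursday and Saturday.
The following Thursday is Dec 27 2007.
Next Saturday: Dec 29 2007.

Dec 27 2007, Dec 29 2007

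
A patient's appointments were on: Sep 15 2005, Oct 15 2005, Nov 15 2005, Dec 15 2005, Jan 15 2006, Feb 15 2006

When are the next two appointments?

Each date is the 15th; the gaps (30, 31, 30, 31, 31) track the month lengths.
The rule is the 15th of each month.
Next: March 2006 → Mar 15 2006.
Next: April 2006 → Apr 15 2006.

Mar 15 2006, Apr 15 2006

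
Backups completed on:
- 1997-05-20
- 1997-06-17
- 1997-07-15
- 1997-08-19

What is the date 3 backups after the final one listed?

All dates are Tuesdays, 28, 28, 35 days apart.
Specifically, the 3rd Tuesday of each month.
3rd Tuesday of September 1997: 1997-09-16.
October 1997 — 3rd Tuesday is 1997-10-21.
3rd Tuesday of November 1997: 1997-11-18.

1997-11-18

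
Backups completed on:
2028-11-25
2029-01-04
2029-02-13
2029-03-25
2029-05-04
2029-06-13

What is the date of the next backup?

2029-07-23

Gaps between consecutive events: 40, 40, 40, 40, 40 days — a constant 40-day interval.
2029-06-13 + 40 days = 2029-07-23.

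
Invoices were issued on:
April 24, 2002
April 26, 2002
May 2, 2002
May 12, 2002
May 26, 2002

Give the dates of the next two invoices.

Gaps: 2, 6, 10, 14 days — each gap is 4 larger than the previous one.
Next gap: 18 days. May 26, 2002 + 18 days = June 13, 2002.
Next gap: 22 days. June 13, 2002 + 22 days = July 5, 2002.

June 13, 2002; July 5, 2002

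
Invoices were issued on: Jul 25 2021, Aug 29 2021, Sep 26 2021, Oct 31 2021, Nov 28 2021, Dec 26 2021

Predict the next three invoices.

Jan 30 2022, Feb 27 2022, Mar 27 2022

All Sundays; the gaps (35, 28, 35, 28, 28) vary with month length.
This is the last Sunday of each month.
Last Sunday of January 2022: Jan 30 2022.
February 2022 ends with Sunday Feb 27 2022.
March 2022 ends with Sunday Mar 27 2022.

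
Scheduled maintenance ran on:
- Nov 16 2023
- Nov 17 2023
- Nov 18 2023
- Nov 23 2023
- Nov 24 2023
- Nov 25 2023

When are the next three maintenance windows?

Nov 30 2023, Dec 1 2023, Dec 2 2023

The gap pattern 1, 1, 5, 1, 1 repeats every 3 events.
These are the Thursdays, Fridays and Saturdays of each week.
The following Thursday is Nov 30 2023.
Next Friday: Dec 1 2023.
The following Saturday is Dec 2 2023.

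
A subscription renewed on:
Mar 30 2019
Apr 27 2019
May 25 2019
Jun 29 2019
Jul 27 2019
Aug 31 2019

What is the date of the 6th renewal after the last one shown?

Every date is a Saturday; gaps 28, 28, 35, 28, 35 days.
Each is the last Saturday of its month (at least one falls on the 29th or later, ruling out '4th Saturday').
September 2019 ends with Saturday Sep 28 2019.
Last Saturday of October 2019: Oct 26 2019.
November 2019 ends with Saturday Nov 30 2019.
Last Saturday of December 2019: Dec 28 2019.
January 2020 ends with Saturday Jan 25 2020.
Last Saturday of February 2020: Feb 29 2020.

Feb 29 2020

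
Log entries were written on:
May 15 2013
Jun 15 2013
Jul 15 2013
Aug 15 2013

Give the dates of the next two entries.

Sep 15 2013, Oct 15 2013

Each date is the 15th; the gaps (31, 30, 31) track the month lengths.
The rule is the 15th of each month.
September 2013: Sep 15 2013.
October 2013: Oct 15 2013.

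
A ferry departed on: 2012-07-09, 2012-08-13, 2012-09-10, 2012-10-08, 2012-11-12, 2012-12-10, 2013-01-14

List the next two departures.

These are Mondays at 28- or 35-day spacing (35, 28, 28, 35, 28, 35).
The pattern: 2nd Monday of the month.
2nd Monday of February 2013: 2013-02-11.
2nd Monday of March 2013: 2013-03-11.

2013-02-11, 2013-03-11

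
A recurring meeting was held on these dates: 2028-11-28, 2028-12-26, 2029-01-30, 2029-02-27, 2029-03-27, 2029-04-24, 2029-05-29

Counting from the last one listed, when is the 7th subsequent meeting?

These are Tuesdays with 28, 35, 28, 28, 28, 35-day gaps.
Each is the final Tuesday of its month — 2029-01-30 is past the 28th, so '4th Tuesday' doesn't fit.
Last Tuesday of June 2029: 2029-06-26.
July 2029 ends with Tuesday 2029-07-31.
August 2029 ends with Tuesday 2029-08-28.
September 2029 ends with Tuesday 2029-09-25.
October 2029 ends with Tuesday 2029-10-30.
November 2029 ends with Tuesday 2029-11-27.
Last Tuesday of December 2029: 2029-12-25.

2029-12-25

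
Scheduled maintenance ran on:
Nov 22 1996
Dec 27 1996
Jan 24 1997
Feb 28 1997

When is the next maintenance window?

These are Fridays at 28- or 35-day spacing (35, 28, 35).
The pattern: 4th Friday of the month.
March 1997 — 4th Friday is Mar 28 1997.

Mar 28 1997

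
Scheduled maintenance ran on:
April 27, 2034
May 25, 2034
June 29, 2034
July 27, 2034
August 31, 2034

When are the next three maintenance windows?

September 28, 2034; October 26, 2034; November 30, 2034

These are Thursdays with 28, 35, 28, 35-day gaps.
Each is the final Thursday of its month — June 29, 2034 is past the 28th, so '4th Thursday' doesn't fit.
Last Thursday of September 2034: September 28, 2034.
Last Thursday of October 2034: October 26, 2034.
November 2034 ends with Thursday November 30, 2034.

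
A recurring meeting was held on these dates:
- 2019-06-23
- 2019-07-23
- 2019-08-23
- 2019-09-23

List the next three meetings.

The day-of-month is always 23 (30, 31, 31 days between events).
So this recurs on the 23rd of each month.
October 2019: 2019-10-23.
November 2019: 2019-11-23.
December 2019: 2019-12-23.

2019-10-23, 2019-11-23, 2019-12-23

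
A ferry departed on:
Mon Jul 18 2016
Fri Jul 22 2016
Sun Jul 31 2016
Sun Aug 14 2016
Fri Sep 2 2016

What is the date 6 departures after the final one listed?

Gaps: 4, 9, 14, 19 days — each gap is 5 larger than the previous one.
Next gap: 24 days. Fri Sep 2 2016 + 24 days = Mon Sep 26 2016.
Next gap: 29 days. Mon Sep 26 2016 + 29 days = Tue Oct 25 2016.
Next gap: 34 days. Tue Oct 25 2016 + 34 days = Mon Nov 28 2016.
Next gap: 39 days. Mon Nov 28 2016 + 39 days = Fri Jan 6 2017.
Next gap: 44 days. Fri Jan 6 2017 + 44 days = Sun Feb 19 2017.
Next gap: 49 days. Sun Feb 19 2017 + 49 days = Sun Apr 9 2017.

Sun Apr 9 2017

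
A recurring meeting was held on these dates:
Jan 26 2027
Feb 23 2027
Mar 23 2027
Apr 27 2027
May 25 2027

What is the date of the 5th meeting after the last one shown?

Gaps: 28, 28, 35, 28 days — a mix of 28 and 35. Every date is a Tuesday.
Each is the 4th Tuesday of its month.
4th Tuesday of June 2027: Jun 22 2027.
4th Tuesday of July 2027: Jul 27 2027.
August 2027 — 4th Tuesday is Aug 24 2027.
September 2027 — 4th Tuesday is Sep 28 2027.
4th Tuesday of October 2027: Oct 26 2027.

Oct 26 2027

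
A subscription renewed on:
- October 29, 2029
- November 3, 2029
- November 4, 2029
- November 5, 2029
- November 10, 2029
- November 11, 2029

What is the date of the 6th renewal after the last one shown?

November 25, 2029

Gaps: 5, 1, 1, 5, 1 days — not constant, but cyclic with period 3.
The events fall on every Monday, Saturday and Sunday.
The following Monday is November 12, 2029.
Next Saturday: November 17, 2029.
The following Sunday is November 18, 2029.
Next Monday: November 19, 2029.
Next Saturday: November 24, 2029.
The following Sunday is November 25, 2029.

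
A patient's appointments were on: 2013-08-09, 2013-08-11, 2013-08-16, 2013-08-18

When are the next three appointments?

Every event lands on a Friday or Sunday (gaps cycle 2, 5, 2).
So the schedule is: every Friday and Sunday.
The following Friday is 2013-08-23.
Next Sunday: 2013-08-25.
Next Friday: 2013-08-30.

2013-08-23, 2013-08-25, 2013-08-30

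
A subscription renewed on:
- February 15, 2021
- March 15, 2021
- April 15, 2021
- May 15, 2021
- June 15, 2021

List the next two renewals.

July 15, 2021; August 15, 2021

Gaps: 28, 31, 30, 31 days — not constant. Every event is on the 15th of the month.
Pattern: the 15th of each month.
July 2021: July 15, 2021.
August 2021: August 15, 2021.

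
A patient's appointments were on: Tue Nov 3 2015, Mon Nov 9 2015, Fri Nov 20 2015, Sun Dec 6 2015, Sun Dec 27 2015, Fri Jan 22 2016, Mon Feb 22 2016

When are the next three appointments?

Tue Mar 29 2016, Mon May 9 2016, Fri Jun 24 2016

Intervals are 6, 11, 16, 21, 26, 31 days — an arithmetic progression with common difference 5.
Next gap: 36 days. Mon Feb 22 2016 + 36 days = Tue Mar 29 2016.
Next gap: 41 days. Tue Mar 29 2016 + 41 days = Mon May 9 2016.
Next gap: 46 days. Mon May 9 2016 + 46 days = Fri Jun 24 2016.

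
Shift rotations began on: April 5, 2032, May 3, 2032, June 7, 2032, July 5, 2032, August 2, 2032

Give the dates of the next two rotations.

September 6, 2032; October 4, 2032

All dates are Mondays, 28, 35, 28, 28 days apart.
Specifically, the 1st Monday of each month.
September 2032 — 1st Monday is September 6, 2032.
1st Monday of October 2032: October 4, 2032.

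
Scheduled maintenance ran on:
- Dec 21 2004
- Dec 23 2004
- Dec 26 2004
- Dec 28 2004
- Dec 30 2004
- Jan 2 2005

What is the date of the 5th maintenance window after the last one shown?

Gaps: 2, 3, 2, 2, 3 days — not constant, but cyclic with period 3.
The events fall on every Tuesday, Thursday and Sunday.
Next Tuesday: Jan 4 2005.
The following Thursday is Jan 6 2005.
Next Sunday: Jan 9 2005.
Next Tuesday: Jan 11 2005.
The following Thursday is Jan 13 2005.

Jan 13 2005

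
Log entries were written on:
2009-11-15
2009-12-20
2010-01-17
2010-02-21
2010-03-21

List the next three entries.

2010-04-18, 2010-05-16, 2010-06-20

All dates are Sundays, 35, 28, 35, 28 days apart.
Specifically, the 3rd Sunday of each month.
April 2010 — 3rd Sunday is 2010-04-18.
May 2010 — 3rd Sunday is 2010-05-16.
June 2010 — 3rd Sunday is 2010-06-20.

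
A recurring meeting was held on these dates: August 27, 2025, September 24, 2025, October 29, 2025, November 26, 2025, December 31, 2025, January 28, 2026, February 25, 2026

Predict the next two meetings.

Every date is a Wednesday; gaps 28, 35, 28, 35, 28, 28 days.
Each is the last Wednesday of its month (at least one falls on the 29th or later, ruling out '4th Wednesday').
Last Wednesday of March 2026: March 25, 2026.
Last Wednesday of April 2026: April 29, 2026.

March 25, 2026; April 29, 2026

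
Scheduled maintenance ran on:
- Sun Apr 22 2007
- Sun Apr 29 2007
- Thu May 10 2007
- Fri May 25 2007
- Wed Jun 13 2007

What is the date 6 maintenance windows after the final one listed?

Intervals are 7, 11, 15, 19 days — an arithmetic progression with common difference 4.
Next gap: 23 days. Wed Jun 13 2007 + 23 days = Fri Jul 6 2007.
Next gap: 27 days. Fri Jul 6 2007 + 27 days = Thu Aug 2 2007.
Next gap: 31 days. Thu Aug 2 2007 + 31 days = Sun Sep 2 2007.
Next gap: 35 days. Sun Sep 2 2007 + 35 days = Sun Oct 7 2007.
Next gap: 39 days. Sun Oct 7 2007 + 39 days = Thu Nov 15 2007.
Next gap: 43 days. Thu Nov 15 2007 + 43 days = Fri Dec 28 2007.

Fri Dec 28 2007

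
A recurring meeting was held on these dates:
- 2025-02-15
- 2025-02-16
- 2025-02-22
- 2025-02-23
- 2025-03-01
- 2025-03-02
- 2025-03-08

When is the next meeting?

2025-03-09

The gap pattern 1, 6, 1, 6, 1, 6 repeats every 2 events.
These are the Saturdays and Sundays of each week.
Next Sunday: 2025-03-09.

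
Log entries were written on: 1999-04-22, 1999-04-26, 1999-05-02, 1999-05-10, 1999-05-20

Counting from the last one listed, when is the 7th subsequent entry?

1999-09-23

The spacing grows by 2 each time: 4, 6, 8, 10 days.
Next gap: 12 days. 1999-05-20 + 12 days = 1999-06-01.
Next gap: 14 days. 1999-06-01 + 14 days = 1999-06-15.
Next gap: 16 days. 1999-06-15 + 16 days = 1999-07-01.
Next gap: 18 days. 1999-07-01 + 18 days = 1999-07-19.
Next gap: 20 days. 1999-07-19 + 20 days = 1999-08-08.
Next gap: 22 days. 1999-08-08 + 22 days = 1999-08-30.
Next gap: 24 days. 1999-08-30 + 24 days = 1999-09-23.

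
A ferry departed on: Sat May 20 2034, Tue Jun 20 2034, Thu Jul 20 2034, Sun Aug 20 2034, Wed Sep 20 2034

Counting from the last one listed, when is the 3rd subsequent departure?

Wed Dec 20 2034

Gaps: 31, 30, 31, 31 days — not constant. Every event is on the 20th of the month.
Pattern: the 20th of each month.
Next: October 2034 → Fri Oct 20 2034.
November 2034: Mon Nov 20 2034.
December 2034: Wed Dec 20 2034.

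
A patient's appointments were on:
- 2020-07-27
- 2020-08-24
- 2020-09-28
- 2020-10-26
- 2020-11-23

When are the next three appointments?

2020-12-28, 2021-01-25, 2021-02-22

All dates are Mondays, 28, 35, 28, 28 days apart.
Specifically, the 4th Monday of each month.
December 2020 — 4th Monday is 2020-12-28.
January 2021 — 4th Monday is 2021-01-25.
4th Monday of February 2021: 2021-02-22.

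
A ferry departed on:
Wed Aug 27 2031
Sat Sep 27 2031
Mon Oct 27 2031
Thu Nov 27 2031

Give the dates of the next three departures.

The day-of-month is always 27 (31, 30, 31 days between events).
So this recurs on the 27th of each month.
Next: December 2031 → Sat Dec 27 2031.
Next: January 2032 → Tue Jan 27 2032.
February 2032: Fri Feb 27 2032.

Sat Dec 27 2031, Tue Jan 27 2032, Fri Feb 27 2032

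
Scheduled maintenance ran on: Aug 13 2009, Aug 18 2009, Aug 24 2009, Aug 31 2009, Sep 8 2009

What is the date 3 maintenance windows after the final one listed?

Oct 8 2009

The spacing grows by 1 each time: 5, 6, 7, 8 days.
Next gap: 9 days. Sep 8 2009 + 9 days = Sep 17 2009.
Next gap: 10 days. Sep 17 2009 + 10 days = Sep 27 2009.
Next gap: 11 days. Sep 27 2009 + 11 days = Oct 8 2009.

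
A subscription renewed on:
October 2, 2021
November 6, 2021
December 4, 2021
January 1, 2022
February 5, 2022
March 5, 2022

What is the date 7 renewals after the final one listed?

October 1, 2022

All dates are Saturdays, 35, 28, 28, 35, 28 days apart.
Specifically, the 1st Saturday of each month.
April 2022 — 1st Saturday is April 2, 2022.
May 2022 — 1st Saturday is May 7, 2022.
June 2022 — 1st Saturday is June 4, 2022.
July 2022 — 1st Saturday is July 2, 2022.
1st Saturday of August 2022: August 6, 2022.
1st Saturday of September 2022: September 3, 2022.
October 2022 — 1st Saturday is October 1, 2022.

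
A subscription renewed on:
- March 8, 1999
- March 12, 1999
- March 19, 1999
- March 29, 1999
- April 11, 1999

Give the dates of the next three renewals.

The spacing grows by 3 each time: 4, 7, 10, 13 days.
Next gap: 16 days. April 11, 1999 + 16 days = April 27, 1999.
Next gap: 19 days. April 27, 1999 + 19 days = May 16, 1999.
Next gap: 22 days. May 16, 1999 + 22 days = June 7, 1999.

April 27, 1999; May 16, 1999; June 7, 1999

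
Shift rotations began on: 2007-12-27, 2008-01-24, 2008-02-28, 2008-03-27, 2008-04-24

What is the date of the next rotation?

All dates are Thursdays, 28, 35, 28, 28 days apart.
Specifically, the 4th Thursday of each month.
May 2008 — 4th Thursday is 2008-05-22.

2008-05-22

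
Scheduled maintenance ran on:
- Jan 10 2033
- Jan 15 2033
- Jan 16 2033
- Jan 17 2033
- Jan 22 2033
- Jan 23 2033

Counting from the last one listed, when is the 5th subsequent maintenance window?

Feb 5 2033

Gaps: 5, 1, 1, 5, 1 days — not constant, but cyclic with period 3.
The events fall on every Monday, Saturday and Sunday.
Next Monday: Jan 24 2033.
Next Saturday: Jan 29 2033.
Next Sunday: Jan 30 2033.
Next Monday: Jan 31 2033.
The following Saturday is Feb 5 2033.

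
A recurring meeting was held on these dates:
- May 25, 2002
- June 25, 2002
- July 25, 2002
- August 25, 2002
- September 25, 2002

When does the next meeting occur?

October 25, 2002

The day-of-month is always 25 (31, 30, 31, 31 days between events).
So this recurs on the 25th of each month.
October 2002: October 25, 2002.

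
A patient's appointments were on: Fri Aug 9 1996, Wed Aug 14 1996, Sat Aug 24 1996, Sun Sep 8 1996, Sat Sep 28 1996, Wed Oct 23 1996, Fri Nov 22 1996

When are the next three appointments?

Fri Dec 27 1996, Wed Feb 5 1997, Sat Mar 22 1997

The spacing grows by 5 each time: 5, 10, 15, 20, 25, 30 days.
Next gap: 35 days. Fri Nov 22 1996 + 35 days = Fri Dec 27 1996.
Next gap: 40 days. Fri Dec 27 1996 + 40 days = Wed Feb 5 1997.
Next gap: 45 days. Wed Feb 5 1997 + 45 days = Sat Mar 22 1997.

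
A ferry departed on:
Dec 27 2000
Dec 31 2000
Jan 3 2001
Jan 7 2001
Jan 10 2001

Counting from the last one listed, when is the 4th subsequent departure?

Every event lands on a Wednesday or Sunday (gaps cycle 4, 3, 4, 3).
So the schedule is: every Wednesday and Sunday.
Next Sunday: Jan 14 2001.
The following Wednesday is Jan 17 2001.
Next Sunday: Jan 21 2001.
Next Wednesday: Jan 24 2001.

Jan 24 2001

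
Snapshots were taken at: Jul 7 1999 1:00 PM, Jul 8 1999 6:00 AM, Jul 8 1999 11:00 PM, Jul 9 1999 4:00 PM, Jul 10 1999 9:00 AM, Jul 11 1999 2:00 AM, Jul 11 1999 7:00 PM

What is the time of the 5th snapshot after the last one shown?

Spacing: 17, 17, 17, 17, 17, 17 h — constant 17 h.
Jul 11 1999 7:00 PM + 17 h = Jul 12 1999 12:00 PM.
Jul 12 1999 12:00 PM + 17 h = Jul 13 1999 5:00 AM.
Jul 13 1999 5:00 AM + 17 h = Jul 13 1999 10:00 PM.
Jul 13 1999 10:00 PM + 17 h = Jul 14 1999 3:00 PM.
Jul 14 1999 3:00 PM + 17 h = Jul 15 1999 8:00 AM.

Jul 15 1999 8:00 AM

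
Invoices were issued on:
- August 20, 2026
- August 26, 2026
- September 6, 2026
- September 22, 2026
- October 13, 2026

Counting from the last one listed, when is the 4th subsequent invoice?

February 24, 2027

Intervals are 6, 11, 16, 21 days — an arithmetic progression with common difference 5.
Next gap: 26 days. October 13, 2026 + 26 days = November 8, 2026.
Next gap: 31 days. November 8, 2026 + 31 days = December 9, 2026.
Next gap: 36 days. December 9, 2026 + 36 days = January 14, 2027.
Next gap: 41 days. January 14, 2027 + 41 days = February 24, 2027.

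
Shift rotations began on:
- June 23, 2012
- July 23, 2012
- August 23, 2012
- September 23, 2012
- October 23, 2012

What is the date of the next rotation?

November 23, 2012

Gaps: 30, 31, 31, 30 days — not constant. Every event is on the 23rd of the month.
Pattern: the 23rd of each month.
Next: November 2012 → November 23, 2012.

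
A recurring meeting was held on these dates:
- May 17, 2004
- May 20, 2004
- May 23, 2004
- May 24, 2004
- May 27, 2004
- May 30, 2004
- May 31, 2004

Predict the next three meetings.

June 3, 2004; June 6, 2004; June 7, 2004

Every event lands on a Monday or Thursday or Sunday (gaps cycle 3, 3, 1, 3, 3, 1).
So the schedule is: every Monday, Thursday and Sunday.
Next Thursday: June 3, 2004.
Next Sunday: June 6, 2004.
The following Monday is June 7, 2004.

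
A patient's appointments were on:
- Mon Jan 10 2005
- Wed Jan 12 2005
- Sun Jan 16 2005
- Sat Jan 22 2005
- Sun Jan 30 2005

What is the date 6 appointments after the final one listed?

Sat Apr 30 2005

Gaps: 2, 4, 6, 8 days — each gap is 2 larger than the previous one.
Next gap: 10 days. Sun Jan 30 2005 + 10 days = Wed Feb 9 2005.
Next gap: 12 days. Wed Feb 9 2005 + 12 days = Mon Feb 21 2005.
Next gap: 14 days. Mon Feb 21 2005 + 14 days = Mon Mar 7 2005.
Next gap: 16 days. Mon Mar 7 2005 + 16 days = Wed Mar 23 2005.
Next gap: 18 days. Wed Mar 23 2005 + 18 days = Sun Apr 10 2005.
Next gap: 20 days. Sun Apr 10 2005 + 20 days = Sat Apr 30 2005.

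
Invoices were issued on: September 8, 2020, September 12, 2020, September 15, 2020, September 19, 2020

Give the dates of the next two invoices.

September 22, 2020; September 26, 2020

Every event lands on a Tuesday or Saturday (gaps cycle 4, 3, 4).
So the schedule is: every Tuesday and Saturday.
The following Tuesday is September 22, 2020.
Next Saturday: September 26, 2020.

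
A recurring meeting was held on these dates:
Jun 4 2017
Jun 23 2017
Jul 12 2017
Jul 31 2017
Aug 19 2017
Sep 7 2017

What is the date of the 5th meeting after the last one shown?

Dec 11 2017

The spacing is 19, 19, 19, 19, 19 days — always 19 days.
Sep 7 2017 + 19 days = Sep 26 2017.
Sep 26 2017 + 19 days = Oct 15 2017.
Oct 15 2017 + 19 days = Nov 3 2017.
Nov 3 2017 + 19 days = Nov 22 2017.
Nov 22 2017 + 19 days = Dec 11 2017.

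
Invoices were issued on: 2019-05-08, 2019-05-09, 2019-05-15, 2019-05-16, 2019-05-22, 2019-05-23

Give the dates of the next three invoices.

2019-05-29, 2019-05-30, 2019-06-05

The gap pattern 1, 6, 1, 6, 1 repeats every 2 events.
These are the Wednesdays and Thursdays of each week.
The following Wednesday is 2019-05-29.
Next Thursday: 2019-05-30.
Next Wednesday: 2019-06-05.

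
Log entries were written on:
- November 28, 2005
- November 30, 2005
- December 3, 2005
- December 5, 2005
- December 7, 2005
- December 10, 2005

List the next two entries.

The gap pattern 2, 3, 2, 2, 3 repeats every 3 events.
These are the Mondays, Wednesdays and Saturdays of each week.
Next Monday: December 12, 2005.
The following Wednesday is December 14, 2005.

December 12, 2005; December 14, 2005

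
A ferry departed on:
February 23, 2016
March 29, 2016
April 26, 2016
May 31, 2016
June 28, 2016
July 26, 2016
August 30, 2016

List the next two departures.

All Tuesdays; the gaps (35, 28, 35, 28, 28, 35) vary with month length.
This is the last Tuesday of each month.
Last Tuesday of September 2016: September 27, 2016.
Last Tuesday of October 2016: October 25, 2016.

September 27, 2016; October 25, 2016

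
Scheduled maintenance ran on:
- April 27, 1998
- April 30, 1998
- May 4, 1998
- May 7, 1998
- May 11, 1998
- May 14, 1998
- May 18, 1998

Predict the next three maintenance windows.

May 21, 1998; May 25, 1998; May 28, 1998

Every event lands on a Monday or Thursday (gaps cycle 3, 4, 3, 4, 3, 4).
So the schedule is: every Monday and Thursday.
Next Thursday: May 21, 1998.
The following Monday is May 25, 1998.
The following Thursday is May 28, 1998.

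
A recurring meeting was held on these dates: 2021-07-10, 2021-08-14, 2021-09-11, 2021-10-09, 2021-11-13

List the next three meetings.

2021-12-11, 2022-01-08, 2022-02-12

Gaps: 35, 28, 28, 35 days — a mix of 28 and 35. Every date is a Saturday.
Each is the 2nd Saturday of its month.
2nd Saturday of December 2021: 2021-12-11.
2nd Saturday of January 2022: 2022-01-08.
February 2022 — 2nd Saturday is 2022-02-12.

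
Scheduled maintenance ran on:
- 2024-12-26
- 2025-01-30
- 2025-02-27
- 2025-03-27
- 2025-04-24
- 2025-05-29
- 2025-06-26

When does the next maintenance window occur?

All Thursdays; the gaps (35, 28, 28, 28, 35, 28) vary with month length.
This is the last Thursday of each month.
July 2025 ends with Thursday 2025-07-31.

2025-07-31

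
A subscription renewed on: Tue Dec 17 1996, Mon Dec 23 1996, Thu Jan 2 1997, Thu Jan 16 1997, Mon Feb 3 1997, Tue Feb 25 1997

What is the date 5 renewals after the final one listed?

The spacing grows by 4 each time: 6, 10, 14, 18, 22 days.
Next gap: 26 days. Tue Feb 25 1997 + 26 days = Sun Mar 23 1997.
Next gap: 30 days. Sun Mar 23 1997 + 30 days = Tue Apr 22 1997.
Next gap: 34 days. Tue Apr 22 1997 + 34 days = Mon May 26 1997.
Next gap: 38 days. Mon May 26 1997 + 38 days = Thu Jul 3 1997.
Next gap: 42 days. Thu Jul 3 1997 + 42 days = Thu Aug 14 1997.

Thu Aug 14 1997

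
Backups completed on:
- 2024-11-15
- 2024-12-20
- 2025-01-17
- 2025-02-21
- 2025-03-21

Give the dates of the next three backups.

2025-04-18, 2025-05-16, 2025-06-20

These are Fridays at 28- or 35-day spacing (35, 28, 35, 28).
The pattern: 3rd Friday of the month.
April 2025 — 3rd Friday is 2025-04-18.
3rd Friday of May 2025: 2025-05-16.
3rd Friday of June 2025: 2025-06-20.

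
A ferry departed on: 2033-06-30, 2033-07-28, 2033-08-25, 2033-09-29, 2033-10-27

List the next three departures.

Every date is a Thursday; gaps 28, 28, 35, 28 days.
Each is the last Thursday of its month (at least one falls on the 29th or later, ruling out '4th Thursday').
Last Thursday of November 2033: 2033-11-24.
December 2033 ends with Thursday 2033-12-29.
January 2034 ends with Thursday 2034-01-26.

2033-11-24, 2033-12-29, 2034-01-26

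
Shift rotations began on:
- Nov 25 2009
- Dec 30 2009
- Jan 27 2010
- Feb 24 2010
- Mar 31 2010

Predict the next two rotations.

Apr 28 2010, May 26 2010

These are Wednesdays with 35, 28, 28, 35-day gaps.
Each is the final Wednesday of its month — Dec 30 2009 is past the 28th, so '4th Wednesday' doesn't fit.
Last Wednesday of April 2010: Apr 28 2010.
Last Wednesday of May 2010: May 26 2010.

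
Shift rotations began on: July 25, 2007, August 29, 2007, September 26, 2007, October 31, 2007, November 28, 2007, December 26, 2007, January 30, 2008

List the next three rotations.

Every date is a Wednesday; gaps 35, 28, 35, 28, 28, 35 days.
Each is the last Wednesday of its month (at least one falls on the 29th or later, ruling out '4th Wednesday').
February 2008 ends with Wednesday February 27, 2008.
March 2008 ends with Wednesday March 26, 2008.
April 2008 ends with Wednesday April 30, 2008.

February 27, 2008; March 26, 2008; April 30, 2008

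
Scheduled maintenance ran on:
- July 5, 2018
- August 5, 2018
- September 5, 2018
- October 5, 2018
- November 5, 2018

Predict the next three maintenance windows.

Gaps: 31, 31, 30, 31 days — not constant. Every event is on the 5th of the month.
Pattern: the 5th of each month.
Next: December 2018 → December 5, 2018.
January 2019: January 5, 2019.
February 2019: February 5, 2019.

December 5, 2018; January 5, 2019; February 5, 2019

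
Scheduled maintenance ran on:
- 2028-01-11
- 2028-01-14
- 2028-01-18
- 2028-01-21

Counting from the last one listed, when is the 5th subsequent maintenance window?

2028-02-08

The gap pattern 3, 4, 3 repeats every 2 events.
These are the Tuesdays and Fridays of each week.
Next Tuesday: 2028-01-25.
The following Friday is 2028-01-28.
Next Tuesday: 2028-02-01.
Next Friday: 2028-02-04.
Next Tuesday: 2028-02-08.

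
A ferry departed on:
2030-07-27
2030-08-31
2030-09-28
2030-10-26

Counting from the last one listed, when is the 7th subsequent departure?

All Saturdays; the gaps (35, 28, 28) vary with month length.
This is the last Saturday of each month.
November 2030 ends with Saturday 2030-11-30.
December 2030 ends with Saturday 2030-12-28.
January 2031 ends with Saturday 2031-01-25.
February 2031 ends with Saturday 2031-02-22.
Last Saturday of March 2031: 2031-03-29.
April 2031 ends with Saturday 2031-04-26.
Last Saturday of May 2031: 2031-05-31.

2031-05-31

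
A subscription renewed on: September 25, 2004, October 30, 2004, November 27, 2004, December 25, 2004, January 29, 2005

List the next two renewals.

February 26, 2005; March 26, 2005

All Saturdays; the gaps (35, 28, 28, 35) vary with month length.
This is the last Saturday of each month.
Last Saturday of February 2005: February 26, 2005.
Last Saturday of March 2005: March 26, 2005.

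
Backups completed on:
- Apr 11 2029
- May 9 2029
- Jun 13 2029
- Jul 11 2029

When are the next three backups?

Aug 8 2029, Sep 12 2029, Oct 10 2029

Gaps: 28, 35, 28 days — a mix of 28 and 35. Every date is a Wednesday.
Each is the 2nd Wednesday of its month.
August 2029 — 2nd Wednesday is Aug 8 2029.
2nd Wednesday of September 2029: Sep 12 2029.
2nd Wednesday of October 2029: Oct 10 2029.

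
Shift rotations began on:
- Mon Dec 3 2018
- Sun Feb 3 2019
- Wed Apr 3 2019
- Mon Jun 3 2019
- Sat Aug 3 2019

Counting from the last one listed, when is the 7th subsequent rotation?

Each date is the 3rd; the gaps (62, 59, 61, 61) track the month lengths.
The rule is the 3rd of every 2 months.
Next: October 2019 → Thu Oct 3 2019.
December 2019: Tue Dec 3 2019.
Next: February 2020 → Mon Feb 3 2020.
April 2020: Fri Apr 3 2020.
June 2020: Wed Jun 3 2020.
Next: August 2020 → Mon Aug 3 2020.
October 2020: Sat Oct 3 2020.

Sat Oct 3 2020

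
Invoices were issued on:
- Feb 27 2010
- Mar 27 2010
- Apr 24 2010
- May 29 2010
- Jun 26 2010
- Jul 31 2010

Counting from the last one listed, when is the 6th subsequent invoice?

Jan 29 2011

Every date is a Saturday; gaps 28, 28, 35, 28, 35 days.
Each is the last Saturday of its month (at least one falls on the 29th or later, ruling out '4th Saturday').
August 2010 ends with Saturday Aug 28 2010.
Last Saturday of September 2010: Sep 25 2010.
October 2010 ends with Saturday Oct 30 2010.
November 2010 ends with Saturday Nov 27 2010.
December 2010 ends with Saturday Dec 25 2010.
January 2011 ends with Saturday Jan 29 2011.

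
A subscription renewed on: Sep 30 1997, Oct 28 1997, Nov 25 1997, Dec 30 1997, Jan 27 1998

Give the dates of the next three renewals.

These are Tuesdays with 28, 28, 35, 28-day gaps.
Each is the final Tuesday of its month — Sep 30 1997 is past the 28th, so '4th Tuesday' doesn't fit.
February 1998 ends with Tuesday Feb 24 1998.
Last Tuesday of March 1998: Mar 31 1998.
Last Tuesday of April 1998: Apr 28 1998.

Feb 24 1998, Mar 31 1998, Apr 28 1998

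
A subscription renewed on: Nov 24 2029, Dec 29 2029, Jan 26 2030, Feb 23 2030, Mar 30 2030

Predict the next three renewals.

All Saturdays; the gaps (35, 28, 28, 35) vary with month length.
This is the last Saturday of each month.
April 2030 ends with Saturday Apr 27 2030.
May 2030 ends with Saturday May 25 2030.
Last Saturday of June 2030: Jun 29 2030.

Apr 27 2030, May 25 2030, Jun 29 2030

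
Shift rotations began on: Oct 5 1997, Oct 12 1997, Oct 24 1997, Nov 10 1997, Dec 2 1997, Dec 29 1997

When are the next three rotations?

Jan 30 1998, Mar 8 1998, Apr 19 1998

The spacing grows by 5 each time: 7, 12, 17, 22, 27 days.
Next gap: 32 days. Dec 29 1997 + 32 days = Jan 30 1998.
Next gap: 37 days. Jan 30 1998 + 37 days = Mar 8 1998.
Next gap: 42 days. Mar 8 1998 + 42 days = Apr 19 1998.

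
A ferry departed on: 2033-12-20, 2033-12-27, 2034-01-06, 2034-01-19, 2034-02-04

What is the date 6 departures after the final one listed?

2034-07-13

Gaps: 7, 10, 13, 16 days — each gap is 3 larger than the previous one.
Next gap: 19 days. 2034-02-04 + 19 days = 2034-02-23.
Next gap: 22 days. 2034-02-23 + 22 days = 2034-03-17.
Next gap: 25 days. 2034-03-17 + 25 days = 2034-04-11.
Next gap: 28 days. 2034-04-11 + 28 days = 2034-05-09.
Next gap: 31 days. 2034-05-09 + 31 days = 2034-06-09.
Next gap: 34 days. 2034-06-09 + 34 days = 2034-07-13.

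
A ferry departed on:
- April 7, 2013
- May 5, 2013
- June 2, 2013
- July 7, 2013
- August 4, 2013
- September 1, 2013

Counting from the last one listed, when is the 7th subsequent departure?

Gaps: 28, 28, 35, 28, 28 days — a mix of 28 and 35. Every date is a Sunday.
Each is the 1st Sunday of its month.
October 2013 — 1st Sunday is October 6, 2013.
November 2013 — 1st Sunday is November 3, 2013.
1st Sunday of December 2013: December 1, 2013.
January 2014 — 1st Sunday is January 5, 2014.
February 2014 — 1st Sunday is February 2, 2014.
1st Sunday of March 2014: March 2, 2014.
1st Sunday of April 2014: April 6, 2014.

April 6, 2014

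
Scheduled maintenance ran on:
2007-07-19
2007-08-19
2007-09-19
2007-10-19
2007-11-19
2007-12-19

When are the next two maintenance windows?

Each date is the 19th; the gaps (31, 31, 30, 31, 30) track the month lengths.
The rule is the 19th of each month.
Next: January 2008 → 2008-01-19.
February 2008: 2008-02-19.

2008-01-19, 2008-02-19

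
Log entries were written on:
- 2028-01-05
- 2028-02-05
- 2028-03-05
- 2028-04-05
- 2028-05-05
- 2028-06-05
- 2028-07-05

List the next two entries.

2028-08-05, 2028-09-05

Gaps: 31, 29, 31, 30, 31, 30 days — not constant. Every event is on the 5th of the month.
Pattern: the 5th of each month.
August 2028: 2028-08-05.
Next: September 2028 → 2028-09-05.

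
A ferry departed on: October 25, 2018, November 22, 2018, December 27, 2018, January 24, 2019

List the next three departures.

February 28, 2019; March 28, 2019; April 25, 2019

These are Thursdays at 28- or 35-day spacing (28, 35, 28).
The pattern: 4th Thursday of the month.
February 2019 — 4th Thursday is February 28, 2019.
March 2019 — 4th Thursday is March 28, 2019.
April 2019 — 4th Thursday is April 25, 2019.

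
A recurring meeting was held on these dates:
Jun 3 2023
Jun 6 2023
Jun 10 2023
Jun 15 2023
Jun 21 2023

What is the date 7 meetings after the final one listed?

Aug 30 2023

Intervals are 3, 4, 5, 6 days — an arithmetic progression with common difference 1.
Next gap: 7 days. Jun 21 2023 + 7 days = Jun 28 2023.
Next gap: 8 days. Jun 28 2023 + 8 days = Jul 6 2023.
Next gap: 9 days. Jul 6 2023 + 9 days = Jul 15 2023.
Next gap: 10 days. Jul 15 2023 + 10 days = Jul 25 2023.
Next gap: 11 days. Jul 25 2023 + 11 days = Aug 5 2023.
Next gap: 12 days. Aug 5 2023 + 12 days = Aug 17 2023.
Next gap: 13 days. Aug 17 2023 + 13 days = Aug 30 2023.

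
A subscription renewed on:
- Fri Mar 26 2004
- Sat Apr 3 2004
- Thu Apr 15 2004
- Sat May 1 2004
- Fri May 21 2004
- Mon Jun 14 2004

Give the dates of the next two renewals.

Mon Jul 12 2004, Fri Aug 13 2004

Intervals are 8, 12, 16, 20, 24 days — an arithmetic progression with common difference 4.
Next gap: 28 days. Mon Jun 14 2004 + 28 days = Mon Jul 12 2004.
Next gap: 32 days. Mon Jul 12 2004 + 32 days = Fri Aug 13 2004.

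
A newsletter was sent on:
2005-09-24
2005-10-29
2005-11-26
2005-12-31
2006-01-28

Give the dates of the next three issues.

2006-02-25, 2006-03-25, 2006-04-29

Every date is a Saturday; gaps 35, 28, 35, 28 days.
Each is the last Saturday of its month (at least one falls on the 29th or later, ruling out '4th Saturday').
February 2006 ends with Saturday 2006-02-25.
March 2006 ends with Saturday 2006-03-25.
April 2006 ends with Saturday 2006-04-29.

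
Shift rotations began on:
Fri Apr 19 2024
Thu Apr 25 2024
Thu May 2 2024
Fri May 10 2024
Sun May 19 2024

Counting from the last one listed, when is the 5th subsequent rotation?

Thu Jul 18 2024

Gaps: 6, 7, 8, 9 days — each gap is 1 larger than the previous one.
Next gap: 10 days. Sun May 19 2024 + 10 days = Wed May 29 2024.
Next gap: 11 days. Wed May 29 2024 + 11 days = Sun Jun 9 2024.
Next gap: 12 days. Sun Jun 9 2024 + 12 days = Fri Jun 21 2024.
Next gap: 13 days. Fri Jun 21 2024 + 13 days = Thu Jul 4 2024.
Next gap: 14 days. Thu Jul 4 2024 + 14 days = Thu Jul 18 2024.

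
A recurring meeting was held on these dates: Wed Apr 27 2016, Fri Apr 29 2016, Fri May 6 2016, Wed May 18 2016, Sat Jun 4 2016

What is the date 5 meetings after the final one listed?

Intervals are 2, 7, 12, 17 days — an arithmetic progression with common difference 5.
Next gap: 22 days. Sat Jun 4 2016 + 22 days = Sun Jun 26 2016.
Next gap: 27 days. Sun Jun 26 2016 + 27 days = Sat Jul 23 2016.
Next gap: 32 days. Sat Jul 23 2016 + 32 days = Wed Aug 24 2016.
Next gap: 37 days. Wed Aug 24 2016 + 37 days = Fri Sep 30 2016.
Next gap: 42 days. Fri Sep 30 2016 + 42 days = Fri Nov 11 2016.

Fri Nov 11 2016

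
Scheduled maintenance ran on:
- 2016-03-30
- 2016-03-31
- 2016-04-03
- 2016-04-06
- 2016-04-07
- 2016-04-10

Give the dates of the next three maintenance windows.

Gaps: 1, 3, 3, 1, 3 days — not constant, but cyclic with period 3.
The events fall on every Wednesday, Thursday and Sunday.
The following Wednesday is 2016-04-13.
The following Thursday is 2016-04-14.
The following Sunday is 2016-04-17.

2016-04-13, 2016-04-14, 2016-04-17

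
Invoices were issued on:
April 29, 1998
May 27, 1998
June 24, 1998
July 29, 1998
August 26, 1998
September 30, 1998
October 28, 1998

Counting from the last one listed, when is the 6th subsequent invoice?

April 28, 1999

These are Wednesdays with 28, 28, 35, 28, 35, 28-day gaps.
Each is the final Wednesday of its month — April 29, 1998 is past the 28th, so '4th Wednesday' doesn't fit.
Last Wednesday of November 1998: November 25, 1998.
Last Wednesday of December 1998: December 30, 1998.
Last Wednesday of January 1999: January 27, 1999.
Last Wednesday of February 1999: February 24, 1999.
March 1999 ends with Wednesday March 31, 1999.
April 1999 ends with Wednesday April 28, 1999.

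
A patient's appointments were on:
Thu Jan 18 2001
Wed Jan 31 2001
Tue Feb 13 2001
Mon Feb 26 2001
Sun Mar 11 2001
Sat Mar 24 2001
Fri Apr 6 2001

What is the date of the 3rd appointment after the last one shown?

Gaps between consecutive events: 13, 13, 13, 13, 13, 13 days — a constant 13-day interval.
Fri Apr 6 2001 + 13 days = Thu Apr 19 2001.
Thu Apr 19 2001 + 13 days = Wed May 2 2001.
Wed May 2 2001 + 13 days = Tue May 15 2001.

Tue May 15 2001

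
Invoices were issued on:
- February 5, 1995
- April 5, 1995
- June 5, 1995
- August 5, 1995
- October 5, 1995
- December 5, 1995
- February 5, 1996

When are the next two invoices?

April 5, 1996; June 5, 1996

Each date is the 5th; the gaps (59, 61, 61, 61, 61, 62) track the month lengths.
The rule is the 5th of every 2 months.
April 1996: April 5, 1996.
June 1996: June 5, 1996.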